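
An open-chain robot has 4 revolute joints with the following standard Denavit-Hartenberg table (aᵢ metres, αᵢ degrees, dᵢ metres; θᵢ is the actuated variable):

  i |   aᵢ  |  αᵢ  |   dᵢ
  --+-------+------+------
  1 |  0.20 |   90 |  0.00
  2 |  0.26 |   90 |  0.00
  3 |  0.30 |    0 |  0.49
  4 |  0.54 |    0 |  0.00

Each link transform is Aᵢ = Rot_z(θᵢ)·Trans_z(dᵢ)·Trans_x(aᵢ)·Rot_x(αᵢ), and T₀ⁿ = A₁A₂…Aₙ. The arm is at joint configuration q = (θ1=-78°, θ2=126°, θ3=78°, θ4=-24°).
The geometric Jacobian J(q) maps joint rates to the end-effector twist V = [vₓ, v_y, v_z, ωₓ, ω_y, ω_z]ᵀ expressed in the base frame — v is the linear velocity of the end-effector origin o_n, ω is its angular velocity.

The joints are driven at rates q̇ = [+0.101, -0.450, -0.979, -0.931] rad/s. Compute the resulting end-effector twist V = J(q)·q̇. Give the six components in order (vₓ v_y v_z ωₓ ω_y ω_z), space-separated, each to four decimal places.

0.6281 0.3615 0.8983 0.1189 1.6050 -1.0217

o_n = [-0.6685, -0.3674, 0.8056]
J₁: ẑ×o_n = [0.3674, -0.6685, 0.0000], ω = ẑ
J2: z=[-0.9781, -0.2079, 0.0000] o=[0.0416, -0.1956, 0.0000] → [-0.1675, 0.7880, 0.0204, -0.9781, -0.2079, 0.0000]
J3: z=[0.1682, -0.7913, 0.5878] o=[0.0098, -0.0461, 0.2103] → [-0.2822, -0.4988, -0.5908, 0.1682, -0.7913, 0.5878]
J4: z=[0.1682, -0.7913, 0.5878] o=[-0.2024, -0.4590, 0.5488] → [-0.2571, -0.3172, -0.3534, 0.1682, -0.7913, 0.5878]
V = J·q̇ = [0.6281, 0.3615, 0.8983, 0.1189, 1.6050, -1.0217]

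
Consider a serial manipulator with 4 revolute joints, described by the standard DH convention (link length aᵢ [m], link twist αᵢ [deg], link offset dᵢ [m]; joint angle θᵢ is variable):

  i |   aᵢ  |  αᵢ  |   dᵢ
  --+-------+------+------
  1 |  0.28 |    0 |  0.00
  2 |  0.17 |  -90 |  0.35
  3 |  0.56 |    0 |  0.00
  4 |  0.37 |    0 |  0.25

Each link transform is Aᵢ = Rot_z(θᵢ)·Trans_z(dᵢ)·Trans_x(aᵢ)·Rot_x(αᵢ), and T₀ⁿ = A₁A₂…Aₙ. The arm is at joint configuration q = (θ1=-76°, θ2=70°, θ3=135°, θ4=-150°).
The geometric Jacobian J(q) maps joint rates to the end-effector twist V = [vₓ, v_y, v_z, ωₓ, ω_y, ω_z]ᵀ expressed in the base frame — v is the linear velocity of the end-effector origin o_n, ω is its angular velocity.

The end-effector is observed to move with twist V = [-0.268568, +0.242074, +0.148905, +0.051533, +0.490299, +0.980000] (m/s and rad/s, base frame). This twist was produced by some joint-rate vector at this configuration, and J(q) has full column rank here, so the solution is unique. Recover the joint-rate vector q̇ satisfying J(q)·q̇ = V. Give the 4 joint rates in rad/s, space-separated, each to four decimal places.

0.8760 0.1040 0.8210 -0.3280

o_n = [0.2246, -0.0368, 0.0498]
J₁: ẑ×o_n = [0.0368, 0.2246, -0.0000], ω = ẑ
J2: z=[0.0000, 0.0000, 1.0000] o=[0.0677, -0.2717, 0.0000] → [-0.2349, 0.1568, 0.0000, 0.0000, 0.0000, 1.0000]
J3: z=[0.1045, 0.9945, 0.0000] o=[0.2368, -0.2895, 0.3500] → [-0.2986, 0.0314, 0.0386, 0.1045, 0.9945, 0.0000]
J4: z=[0.1045, 0.9945, 0.0000] o=[-0.1570, -0.2481, -0.0460] → [0.0952, -0.0100, -0.3574, 0.1045, 0.9945, 0.0000]
q̇ = J⁺·V = [0.8760, 0.1040, 0.8210, -0.3280]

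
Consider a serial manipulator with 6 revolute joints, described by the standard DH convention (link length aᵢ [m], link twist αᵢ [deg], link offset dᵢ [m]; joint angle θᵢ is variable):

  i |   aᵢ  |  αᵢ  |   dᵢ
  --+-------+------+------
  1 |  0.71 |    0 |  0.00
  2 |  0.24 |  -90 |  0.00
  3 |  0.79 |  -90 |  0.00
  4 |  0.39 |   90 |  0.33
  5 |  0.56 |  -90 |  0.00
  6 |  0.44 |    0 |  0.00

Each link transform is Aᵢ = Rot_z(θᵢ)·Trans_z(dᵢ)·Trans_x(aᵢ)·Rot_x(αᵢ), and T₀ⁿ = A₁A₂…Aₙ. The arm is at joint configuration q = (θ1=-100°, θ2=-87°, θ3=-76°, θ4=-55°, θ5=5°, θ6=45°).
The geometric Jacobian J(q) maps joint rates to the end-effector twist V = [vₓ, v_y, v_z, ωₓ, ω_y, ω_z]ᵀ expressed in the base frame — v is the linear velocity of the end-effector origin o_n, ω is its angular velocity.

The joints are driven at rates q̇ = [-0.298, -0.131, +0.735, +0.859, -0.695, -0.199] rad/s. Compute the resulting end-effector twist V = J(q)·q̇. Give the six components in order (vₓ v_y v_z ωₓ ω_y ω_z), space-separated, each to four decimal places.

-1.2115 1.3333 0.2656 -0.8182 -0.2527 -0.0268

o_n = [-1.2804, -1.4154, 1.6156]
J₁: ẑ×o_n = [1.4154, -1.2804, 0.0000], ω = ẑ
J2: z=[0.0000, 0.0000, 1.0000] o=[-0.1233, -0.6992, 0.0000] → [0.7162, -1.1571, 0.0000, 0.0000, 0.0000, 1.0000]
J3: z=[-0.1219, -0.9925, 0.0000] o=[-0.3615, -0.6700, 0.0000] → [-1.6036, 0.1969, -0.8212, -0.1219, -0.9925, 0.0000]
J4: z=[-0.9631, 0.1182, -0.2419] o=[-0.5512, -0.6467, 0.7665] → [-0.0856, 0.9942, 0.8266, -0.9631, 0.1182, -0.2419]
J5: z=[0.1268, -0.5935, -0.7948] o=[-0.9617, -0.9181, 0.9037] → [-0.8177, 0.1631, -0.2522, 0.1268, -0.5935, -0.7948]
J6: z=[-0.9387, 0.1872, -0.2895] o=[-1.1412, -1.3565, 1.2024] → [0.0603, 0.4282, 0.0814, -0.9387, 0.1872, -0.2895]
V = J·q̇ = [-1.2115, 1.3333, 0.2656, -0.8182, -0.2527, -0.0268]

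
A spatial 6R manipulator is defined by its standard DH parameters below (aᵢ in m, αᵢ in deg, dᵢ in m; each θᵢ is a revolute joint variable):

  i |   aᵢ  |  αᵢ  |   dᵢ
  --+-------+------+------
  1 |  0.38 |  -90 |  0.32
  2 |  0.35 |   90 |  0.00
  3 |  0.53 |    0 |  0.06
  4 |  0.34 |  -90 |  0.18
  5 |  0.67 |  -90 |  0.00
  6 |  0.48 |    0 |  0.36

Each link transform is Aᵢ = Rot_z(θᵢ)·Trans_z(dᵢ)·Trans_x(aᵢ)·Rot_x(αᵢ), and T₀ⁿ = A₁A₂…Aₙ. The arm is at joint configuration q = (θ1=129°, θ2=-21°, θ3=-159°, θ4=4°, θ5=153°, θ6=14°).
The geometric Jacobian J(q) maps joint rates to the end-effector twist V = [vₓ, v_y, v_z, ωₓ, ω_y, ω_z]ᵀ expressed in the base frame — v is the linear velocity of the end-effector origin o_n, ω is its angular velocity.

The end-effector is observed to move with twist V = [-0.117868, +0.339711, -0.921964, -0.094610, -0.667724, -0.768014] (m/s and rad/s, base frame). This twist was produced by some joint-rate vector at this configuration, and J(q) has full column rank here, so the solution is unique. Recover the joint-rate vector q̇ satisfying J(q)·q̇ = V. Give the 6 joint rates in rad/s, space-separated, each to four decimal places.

o_n = [-0.7684, 0.5225, 0.5640]
J₁: ẑ×o_n = [-0.5225, -0.7684, 0.0000], ω = ẑ
J2: z=[-0.7771, -0.6293, 0.0000] o=[-0.2391, 0.2953, 0.3200] → [-0.1536, 0.1896, -0.5097, -0.7771, -0.6293, 0.0000]
J3: z=[0.2255, -0.2785, 0.9336] o=[-0.4448, 0.5493, 0.4454] → [-0.0081, -0.3289, -0.0962, 0.2255, -0.2785, 0.9336]
J4: z=[0.2255, -0.2785, 0.9336] o=[0.0071, 0.2931, 0.3241] → [-0.2810, -0.7781, -0.1642, 0.2255, -0.2785, 0.9336]
J5: z=[0.4560, 0.8770, 0.1515] o=[0.3404, 0.1098, 0.3817] → [0.0973, -0.2510, 1.1606, 0.4560, 0.8770, 0.1515]
J6: z=[-0.1899, -0.0704, 0.9793] o=[-0.2422, 0.4283, 0.2917] → [-0.1114, -0.4636, -0.0549, -0.1899, -0.0704, 0.9793]
q̇ = J⁺·V = [0.1340, -0.0890, -0.1330, 0.3100, -0.8460, -0.9590]

0.1340 -0.0890 -0.1330 0.3100 -0.8460 -0.9590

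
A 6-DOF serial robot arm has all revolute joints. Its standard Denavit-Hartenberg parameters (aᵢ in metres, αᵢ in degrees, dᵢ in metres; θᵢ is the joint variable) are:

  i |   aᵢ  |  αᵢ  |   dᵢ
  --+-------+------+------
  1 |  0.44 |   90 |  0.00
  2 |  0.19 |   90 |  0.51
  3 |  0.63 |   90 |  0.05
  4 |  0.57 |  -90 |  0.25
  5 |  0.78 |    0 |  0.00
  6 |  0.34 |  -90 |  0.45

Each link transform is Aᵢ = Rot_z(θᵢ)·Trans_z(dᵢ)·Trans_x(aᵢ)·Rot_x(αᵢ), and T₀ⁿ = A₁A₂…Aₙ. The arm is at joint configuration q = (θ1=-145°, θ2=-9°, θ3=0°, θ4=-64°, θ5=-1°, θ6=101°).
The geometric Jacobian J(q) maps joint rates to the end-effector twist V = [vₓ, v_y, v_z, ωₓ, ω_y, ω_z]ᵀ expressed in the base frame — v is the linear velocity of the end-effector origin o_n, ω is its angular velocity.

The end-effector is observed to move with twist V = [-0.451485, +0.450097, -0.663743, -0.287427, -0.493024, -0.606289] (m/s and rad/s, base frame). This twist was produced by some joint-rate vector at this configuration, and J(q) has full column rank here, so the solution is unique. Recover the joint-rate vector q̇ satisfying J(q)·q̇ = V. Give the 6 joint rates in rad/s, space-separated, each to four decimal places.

o_n = [-2.2593, -0.8724, 0.6216]
J₁: ẑ×o_n = [0.8724, -2.2593, 0.0000], ω = ẑ
J2: z=[-0.5736, 0.8192, 0.0000] o=[-0.3604, -0.2524, 0.0000] → [0.5092, 0.3565, 1.9111, -0.5736, 0.8192, 0.0000]
J3: z=[0.1281, 0.0897, -0.9877] o=[-0.8067, 0.0578, -0.0297] → [-0.8603, 1.3513, 0.0111, 0.1281, 0.0897, -0.9877]
J4: z=[0.5736, -0.8192, -0.0000] o=[-1.3100, -0.2947, -0.1777] → [-0.6547, -0.4585, -1.1090, 0.5736, -0.8192, -0.0000]
J5: z=[-0.6710, -0.4698, -0.5736] o=[-1.4344, -0.6870, 0.2893] → [-0.2625, 0.6962, -0.2631, -0.6710, -0.4698, -0.5736]
J6: z=[-0.6710, -0.4698, -0.5736] o=[-1.7930, -0.9547, 0.9281] → [0.1912, 0.0618, -0.2743, -0.6710, -0.4698, -0.5736]
q̇ = J⁺·V = [0.2240, -0.2680, 0.4260, -0.0290, 0.6600, 0.0540]

0.2240 -0.2680 0.4260 -0.0290 0.6600 0.0540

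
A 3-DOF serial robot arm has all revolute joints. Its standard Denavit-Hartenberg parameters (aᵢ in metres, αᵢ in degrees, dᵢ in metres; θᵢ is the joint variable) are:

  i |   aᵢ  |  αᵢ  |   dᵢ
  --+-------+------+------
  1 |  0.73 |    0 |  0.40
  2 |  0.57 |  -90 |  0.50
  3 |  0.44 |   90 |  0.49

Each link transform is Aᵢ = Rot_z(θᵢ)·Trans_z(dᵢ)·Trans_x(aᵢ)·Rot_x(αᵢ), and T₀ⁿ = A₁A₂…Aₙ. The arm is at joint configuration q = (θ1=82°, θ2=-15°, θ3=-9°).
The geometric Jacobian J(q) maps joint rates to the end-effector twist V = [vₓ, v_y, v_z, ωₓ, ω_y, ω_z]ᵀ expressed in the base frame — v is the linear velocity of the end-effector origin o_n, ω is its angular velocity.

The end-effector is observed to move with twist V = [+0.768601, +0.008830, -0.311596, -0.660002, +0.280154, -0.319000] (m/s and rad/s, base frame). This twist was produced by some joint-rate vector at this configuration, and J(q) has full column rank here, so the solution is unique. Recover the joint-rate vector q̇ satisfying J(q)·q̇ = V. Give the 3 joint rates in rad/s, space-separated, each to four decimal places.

o_n = [0.0431, 1.8391, 0.9688]
J₁: ẑ×o_n = [-1.8391, 0.0431, 0.0000], ω = ẑ
J2: z=[0.0000, 0.0000, 1.0000] o=[0.1016, 0.7229, 0.4000] → [-1.1162, -0.0585, 0.0000, 0.0000, 0.0000, 1.0000]
J3: z=[-0.9205, 0.3907, 0.0000] o=[0.3243, 1.2476, 0.9000] → [0.0269, 0.0634, -0.4346, -0.9205, 0.3907, 0.0000]
q̇ = J⁺·V = [-0.5440, 0.2250, 0.7170]

-0.5440 0.2250 0.7170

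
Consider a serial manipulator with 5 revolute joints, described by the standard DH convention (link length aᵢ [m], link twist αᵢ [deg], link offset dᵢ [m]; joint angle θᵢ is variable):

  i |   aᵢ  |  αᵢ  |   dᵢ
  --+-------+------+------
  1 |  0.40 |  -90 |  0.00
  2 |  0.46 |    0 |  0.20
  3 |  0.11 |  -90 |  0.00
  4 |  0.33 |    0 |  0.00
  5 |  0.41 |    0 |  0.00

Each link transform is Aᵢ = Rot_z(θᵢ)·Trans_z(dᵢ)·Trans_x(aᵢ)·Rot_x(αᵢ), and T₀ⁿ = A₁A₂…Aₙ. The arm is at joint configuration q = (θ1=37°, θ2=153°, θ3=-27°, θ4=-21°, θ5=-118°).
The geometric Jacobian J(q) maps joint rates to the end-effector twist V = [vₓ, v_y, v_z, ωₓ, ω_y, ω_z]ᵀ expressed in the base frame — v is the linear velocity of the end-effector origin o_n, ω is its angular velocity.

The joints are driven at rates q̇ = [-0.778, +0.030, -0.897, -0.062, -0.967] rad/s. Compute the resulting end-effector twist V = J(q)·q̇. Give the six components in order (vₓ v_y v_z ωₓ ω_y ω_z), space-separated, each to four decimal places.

o_n = [-0.4123, 0.4246, -0.2967]
J₁: ẑ×o_n = [-0.4246, -0.4123, 0.0000], ω = ẑ
J2: z=[-0.6018, 0.7986, 0.0000] o=[0.3195, 0.2407, 0.0000] → [-0.2370, -0.1786, 0.4737, -0.6018, 0.7986, 0.0000]
J3: z=[-0.6018, 0.7986, 0.0000] o=[-0.1282, 0.1538, -0.2088] → [-0.0702, -0.0529, 0.0639, -0.6018, 0.7986, 0.0000]
J4: z=[-0.6461, -0.4869, 0.5878] o=[-0.1799, 0.1149, -0.2978] → [-0.1826, -0.1359, -0.3133, -0.6461, -0.4869, 0.5878]
J5: z=[-0.6461, -0.4869, 0.5878] o=[-0.3957, 0.1003, -0.5471] → [-0.3125, 0.1520, -0.2176, -0.6461, -0.4869, 0.5878]
V = J·q̇ = [0.6997, 0.2243, 0.1868, 1.1866, -0.1914, -1.3828]

0.6997 0.2243 0.1868 1.1866 -0.1914 -1.3828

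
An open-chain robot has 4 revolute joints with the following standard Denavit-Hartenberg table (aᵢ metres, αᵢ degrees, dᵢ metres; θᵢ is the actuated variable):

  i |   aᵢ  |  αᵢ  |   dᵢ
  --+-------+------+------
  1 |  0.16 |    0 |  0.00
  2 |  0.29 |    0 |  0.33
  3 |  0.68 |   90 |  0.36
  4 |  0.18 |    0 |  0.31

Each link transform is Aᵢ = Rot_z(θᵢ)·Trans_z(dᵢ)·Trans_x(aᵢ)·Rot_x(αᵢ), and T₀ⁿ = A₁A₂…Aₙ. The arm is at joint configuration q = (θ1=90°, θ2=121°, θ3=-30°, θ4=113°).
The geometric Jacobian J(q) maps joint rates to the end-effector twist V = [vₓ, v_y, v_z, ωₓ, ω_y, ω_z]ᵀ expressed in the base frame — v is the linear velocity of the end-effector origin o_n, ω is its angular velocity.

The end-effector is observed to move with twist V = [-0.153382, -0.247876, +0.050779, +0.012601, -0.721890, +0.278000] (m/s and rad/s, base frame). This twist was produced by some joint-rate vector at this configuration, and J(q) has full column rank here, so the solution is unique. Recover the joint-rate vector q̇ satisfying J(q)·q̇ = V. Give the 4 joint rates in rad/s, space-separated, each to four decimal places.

-0.0280 0.3290 -0.0230 -0.7220

o_n = [-0.8636, 0.3100, 0.8557]
J₁: ẑ×o_n = [-0.3100, -0.8636, 0.0000], ω = ẑ
J2: z=[0.0000, 0.0000, 1.0000] o=[0.0000, 0.1600, 0.0000] → [-0.1500, -0.8636, 0.0000, 0.0000, 0.0000, 1.0000]
J3: z=[0.0000, 0.0000, 1.0000] o=[-0.2486, 0.0106, 0.3300] → [-0.2993, -0.6150, 0.0000, 0.0000, 0.0000, 1.0000]
J4: z=[-0.0175, 0.9998, 0.0000] o=[-0.9285, -0.0012, 0.6900] → [0.1657, 0.0029, -0.0703, -0.0175, 0.9998, 0.0000]
q̇ = J⁺·V = [-0.0280, 0.3290, -0.0230, -0.7220]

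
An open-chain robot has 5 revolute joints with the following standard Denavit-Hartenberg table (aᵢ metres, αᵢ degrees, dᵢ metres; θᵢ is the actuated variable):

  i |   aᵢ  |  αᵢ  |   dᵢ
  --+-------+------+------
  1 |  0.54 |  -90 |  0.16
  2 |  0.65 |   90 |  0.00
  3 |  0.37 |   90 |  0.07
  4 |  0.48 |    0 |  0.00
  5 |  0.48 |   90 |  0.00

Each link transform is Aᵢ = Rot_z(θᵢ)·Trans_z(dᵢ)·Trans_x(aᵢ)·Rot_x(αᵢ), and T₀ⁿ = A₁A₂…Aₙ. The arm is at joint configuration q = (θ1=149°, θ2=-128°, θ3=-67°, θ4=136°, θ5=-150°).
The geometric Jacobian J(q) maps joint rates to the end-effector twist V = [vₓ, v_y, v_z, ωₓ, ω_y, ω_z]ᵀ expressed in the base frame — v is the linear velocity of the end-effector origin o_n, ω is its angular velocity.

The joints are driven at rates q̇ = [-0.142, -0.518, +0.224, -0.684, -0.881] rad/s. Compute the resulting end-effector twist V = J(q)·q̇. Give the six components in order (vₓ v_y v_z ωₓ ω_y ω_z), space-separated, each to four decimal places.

o_n = [0.4079, 0.2816, 0.6463]
J₁: ẑ×o_n = [-0.2816, 0.4079, 0.0000], ω = ẑ
J2: z=[-0.5150, -0.8572, 0.0000] o=[-0.4629, 0.2781, 0.1600] → [-0.4169, 0.2505, 0.7446, -0.5150, -0.8572, 0.0000]
J3: z=[0.6755, -0.4059, -0.6157] o=[-0.1198, 0.0720, 0.6722] → [0.1396, -0.3074, 0.3558, 0.6755, -0.4059, -0.6157]
J4: z=[-0.2845, 0.6268, -0.7254] o=[0.1791, 0.2897, 0.7430] → [-0.0665, -0.1934, -0.1411, -0.2845, 0.6268, -0.7254]
J5: z=[-0.2845, 0.6268, -0.7254] o=[0.1695, -0.0753, 0.4314] → [0.3936, -0.1118, -0.2510, -0.2845, 0.6268, -0.7254]
V = J·q̇ = [-0.0141, -0.0257, 0.0116, 0.8634, -0.6278, 0.8553]

-0.0141 -0.0257 0.0116 0.8634 -0.6278 0.8553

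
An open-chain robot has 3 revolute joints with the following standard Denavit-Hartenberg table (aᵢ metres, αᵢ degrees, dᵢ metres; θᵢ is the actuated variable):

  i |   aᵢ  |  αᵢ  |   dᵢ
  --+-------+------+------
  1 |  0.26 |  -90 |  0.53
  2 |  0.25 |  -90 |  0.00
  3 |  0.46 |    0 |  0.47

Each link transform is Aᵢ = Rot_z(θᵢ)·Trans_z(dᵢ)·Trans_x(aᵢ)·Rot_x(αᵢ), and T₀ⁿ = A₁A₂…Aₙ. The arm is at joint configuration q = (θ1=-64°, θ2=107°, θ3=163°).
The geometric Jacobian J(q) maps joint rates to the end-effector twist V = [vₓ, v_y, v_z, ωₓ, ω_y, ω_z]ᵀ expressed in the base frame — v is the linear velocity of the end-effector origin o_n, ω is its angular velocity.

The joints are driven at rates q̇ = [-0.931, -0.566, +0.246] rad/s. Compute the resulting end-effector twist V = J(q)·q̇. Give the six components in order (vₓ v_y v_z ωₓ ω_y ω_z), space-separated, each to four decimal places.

0.0795 0.3682 -0.1913 -0.6118 -0.0367 -0.8591

o_n = [-0.1796, 0.0614, 0.8490]
J₁: ẑ×o_n = [-0.0614, -0.1796, 0.0000], ω = ẑ
J2: z=[0.8988, 0.4384, 0.0000] o=[0.1140, -0.2337, 0.5300] → [0.1398, -0.2867, 0.3939, 0.8988, 0.4384, 0.0000]
J3: z=[-0.4192, 0.8595, 0.2924] o=[0.0819, -0.1680, 0.2909] → [0.4126, 0.1575, 0.1286, -0.4192, 0.8595, 0.2924]
V = J·q̇ = [0.0795, 0.3682, -0.1913, -0.6118, -0.0367, -0.8591]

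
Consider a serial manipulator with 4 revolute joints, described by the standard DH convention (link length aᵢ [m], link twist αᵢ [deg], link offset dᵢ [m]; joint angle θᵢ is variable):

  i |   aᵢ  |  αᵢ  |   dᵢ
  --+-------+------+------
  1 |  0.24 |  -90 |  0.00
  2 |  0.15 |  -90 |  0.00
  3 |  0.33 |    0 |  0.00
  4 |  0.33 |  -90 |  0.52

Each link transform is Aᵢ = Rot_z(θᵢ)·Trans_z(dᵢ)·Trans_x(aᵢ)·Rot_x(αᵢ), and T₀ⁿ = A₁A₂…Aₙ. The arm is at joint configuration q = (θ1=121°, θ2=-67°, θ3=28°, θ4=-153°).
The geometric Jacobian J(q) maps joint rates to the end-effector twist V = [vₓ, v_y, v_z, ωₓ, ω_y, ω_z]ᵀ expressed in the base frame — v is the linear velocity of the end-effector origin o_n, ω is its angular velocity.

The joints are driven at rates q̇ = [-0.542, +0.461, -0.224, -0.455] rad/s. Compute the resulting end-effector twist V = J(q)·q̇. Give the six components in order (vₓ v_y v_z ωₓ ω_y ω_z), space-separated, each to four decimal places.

0.4247 0.2759 -0.4031 -0.0732 -0.7732 -0.2767

o_n = [-0.5198, 0.6410, 0.0289]
J₁: ẑ×o_n = [-0.6410, -0.5198, 0.0000], ω = ẑ
J2: z=[-0.8572, -0.5150, 0.0000] o=[-0.1236, 0.2057, 0.0000] → [-0.0149, 0.0247, -0.5772, -0.8572, -0.5150, 0.0000]
J3: z=[-0.4741, 0.7890, -0.3907] o=[-0.1538, 0.2560, 0.1381] → [0.0643, 0.0912, 0.1062, -0.4741, 0.7890, -0.3907]
J4: z=[-0.4741, 0.7890, -0.3907] o=[-0.0796, 0.4333, 0.4063] → [-0.2166, -0.0070, 0.2488, -0.4741, 0.7890, -0.3907]
V = J·q̇ = [0.4247, 0.2759, -0.4031, -0.0732, -0.7732, -0.2767]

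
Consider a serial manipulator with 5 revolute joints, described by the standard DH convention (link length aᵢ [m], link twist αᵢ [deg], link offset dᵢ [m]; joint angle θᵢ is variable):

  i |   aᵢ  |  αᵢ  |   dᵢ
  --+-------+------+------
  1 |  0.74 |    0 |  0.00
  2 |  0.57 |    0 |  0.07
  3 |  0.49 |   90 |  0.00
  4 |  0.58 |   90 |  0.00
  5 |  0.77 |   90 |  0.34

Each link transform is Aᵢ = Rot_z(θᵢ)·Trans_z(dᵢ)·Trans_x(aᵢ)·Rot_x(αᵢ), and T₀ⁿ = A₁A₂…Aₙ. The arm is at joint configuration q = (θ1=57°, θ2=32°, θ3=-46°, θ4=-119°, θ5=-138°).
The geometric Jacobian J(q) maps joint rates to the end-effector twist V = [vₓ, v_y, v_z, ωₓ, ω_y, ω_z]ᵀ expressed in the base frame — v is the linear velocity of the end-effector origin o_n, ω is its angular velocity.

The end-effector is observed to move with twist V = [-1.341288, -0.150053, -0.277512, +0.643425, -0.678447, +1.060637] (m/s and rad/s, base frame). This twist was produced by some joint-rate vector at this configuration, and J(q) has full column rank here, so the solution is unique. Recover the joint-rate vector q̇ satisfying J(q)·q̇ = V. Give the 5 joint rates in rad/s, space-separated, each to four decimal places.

o_n = [0.1997, 1.6961, 0.2280]
J₁: ẑ×o_n = [-1.6961, 0.1997, 0.0000], ω = ẑ
J2: z=[0.0000, 0.0000, 1.0000] o=[0.4030, 0.6206, 0.0000] → [-1.0755, -0.2033, 0.0000, 0.0000, 0.0000, 1.0000]
J3: z=[0.0000, 0.0000, 1.0000] o=[0.4130, 1.1905, 0.0700] → [-0.5056, -0.2133, 0.0000, 0.0000, 0.0000, 1.0000]
J4: z=[0.6820, -0.7314, 0.0000] o=[0.7713, 1.5247, 0.0700] → [-0.1156, -0.1078, -0.3011, 0.6820, -0.7314, 0.0000]
J5: z=[-0.6397, -0.5965, 0.4848] o=[0.5657, 1.3329, -0.4373] → [-0.5729, 0.2481, -0.4506, -0.6397, -0.5965, 0.4848]
q̇ = J⁺·V = [0.4280, 0.3340, 0.3030, 0.9350, -0.0090]

0.4280 0.3340 0.3030 0.9350 -0.0090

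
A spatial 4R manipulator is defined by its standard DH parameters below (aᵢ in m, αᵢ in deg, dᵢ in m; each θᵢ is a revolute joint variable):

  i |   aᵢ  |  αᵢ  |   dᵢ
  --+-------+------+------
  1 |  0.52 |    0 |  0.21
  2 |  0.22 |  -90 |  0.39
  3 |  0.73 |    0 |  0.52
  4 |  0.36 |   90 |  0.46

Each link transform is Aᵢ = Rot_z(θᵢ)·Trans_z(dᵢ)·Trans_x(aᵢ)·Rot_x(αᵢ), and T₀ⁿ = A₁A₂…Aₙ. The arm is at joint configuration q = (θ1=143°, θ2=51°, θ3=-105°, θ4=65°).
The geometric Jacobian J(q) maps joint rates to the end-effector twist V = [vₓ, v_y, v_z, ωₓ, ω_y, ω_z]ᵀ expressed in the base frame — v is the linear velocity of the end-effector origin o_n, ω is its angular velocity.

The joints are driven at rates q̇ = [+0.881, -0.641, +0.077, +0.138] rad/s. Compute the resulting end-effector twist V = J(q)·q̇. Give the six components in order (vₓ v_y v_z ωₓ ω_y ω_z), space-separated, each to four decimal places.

-0.1306 -0.4056 -0.0447 0.0520 -0.2086 0.2400

o_n = [-0.4759, -0.7122, 1.5365]
J₁: ẑ×o_n = [0.7122, -0.4759, 0.0000], ω = ẑ
J2: z=[0.0000, 0.0000, 1.0000] o=[-0.4153, 0.3129, 0.2100] → [1.0251, -0.0606, 0.0000, 0.0000, 0.0000, 1.0000]
J3: z=[0.2419, -0.9703, 0.0000] o=[-0.6288, 0.2597, 0.6000] → [-0.9087, -0.2266, -0.0868, 0.2419, -0.9703, 0.0000]
J4: z=[0.2419, -0.9703, 0.0000] o=[-0.3196, -0.1991, 1.3051] → [-0.2245, -0.0560, -0.2758, 0.2419, -0.9703, 0.0000]
V = J·q̇ = [-0.1306, -0.4056, -0.0447, 0.0520, -0.2086, 0.2400]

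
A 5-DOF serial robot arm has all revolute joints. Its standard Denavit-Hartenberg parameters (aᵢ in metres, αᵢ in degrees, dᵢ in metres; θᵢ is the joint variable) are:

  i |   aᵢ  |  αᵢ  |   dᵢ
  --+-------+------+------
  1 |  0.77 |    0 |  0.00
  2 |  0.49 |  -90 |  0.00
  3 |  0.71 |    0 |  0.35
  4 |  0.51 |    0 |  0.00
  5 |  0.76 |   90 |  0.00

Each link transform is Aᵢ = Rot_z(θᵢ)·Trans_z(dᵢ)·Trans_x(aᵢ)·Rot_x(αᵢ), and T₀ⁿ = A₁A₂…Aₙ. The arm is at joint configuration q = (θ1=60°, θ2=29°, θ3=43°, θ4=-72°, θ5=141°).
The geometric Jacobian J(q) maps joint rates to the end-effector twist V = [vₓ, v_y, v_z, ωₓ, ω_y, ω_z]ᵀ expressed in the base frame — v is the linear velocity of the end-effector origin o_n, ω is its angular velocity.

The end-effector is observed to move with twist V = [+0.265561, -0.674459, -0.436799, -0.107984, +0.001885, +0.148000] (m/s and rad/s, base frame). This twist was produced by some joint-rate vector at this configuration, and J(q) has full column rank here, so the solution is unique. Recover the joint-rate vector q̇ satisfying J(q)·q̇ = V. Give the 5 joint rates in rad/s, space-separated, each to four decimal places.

-0.6690 0.8170 0.7140 -0.4970 -0.1090

o_n = [0.0555, 1.8434, -0.9416]
J₁: ẑ×o_n = [-1.8434, 0.0555, 0.0000], ω = ẑ
J2: z=[0.0000, 0.0000, 1.0000] o=[0.3850, 0.6668, 0.0000] → [-1.1765, -0.3295, 0.0000, 0.0000, 0.0000, 1.0000]
J3: z=[-0.9998, 0.0175, 0.0000] o=[0.3936, 1.1568, 0.0000] → [-0.0164, -0.9415, -0.6806, -0.9998, 0.0175, 0.0000]
J4: z=[-0.9998, 0.0175, 0.0000] o=[0.0527, 1.6821, -0.4842] → [-0.0080, -0.4573, -0.1614, -0.9998, 0.0175, 0.0000]
J5: z=[-0.9998, 0.0175, 0.0000] o=[0.0605, 2.1280, -0.2370] → [-0.0123, -0.7046, 0.2847, -0.9998, 0.0175, 0.0000]
q̇ = J⁺·V = [-0.6690, 0.8170, 0.7140, -0.4970, -0.1090]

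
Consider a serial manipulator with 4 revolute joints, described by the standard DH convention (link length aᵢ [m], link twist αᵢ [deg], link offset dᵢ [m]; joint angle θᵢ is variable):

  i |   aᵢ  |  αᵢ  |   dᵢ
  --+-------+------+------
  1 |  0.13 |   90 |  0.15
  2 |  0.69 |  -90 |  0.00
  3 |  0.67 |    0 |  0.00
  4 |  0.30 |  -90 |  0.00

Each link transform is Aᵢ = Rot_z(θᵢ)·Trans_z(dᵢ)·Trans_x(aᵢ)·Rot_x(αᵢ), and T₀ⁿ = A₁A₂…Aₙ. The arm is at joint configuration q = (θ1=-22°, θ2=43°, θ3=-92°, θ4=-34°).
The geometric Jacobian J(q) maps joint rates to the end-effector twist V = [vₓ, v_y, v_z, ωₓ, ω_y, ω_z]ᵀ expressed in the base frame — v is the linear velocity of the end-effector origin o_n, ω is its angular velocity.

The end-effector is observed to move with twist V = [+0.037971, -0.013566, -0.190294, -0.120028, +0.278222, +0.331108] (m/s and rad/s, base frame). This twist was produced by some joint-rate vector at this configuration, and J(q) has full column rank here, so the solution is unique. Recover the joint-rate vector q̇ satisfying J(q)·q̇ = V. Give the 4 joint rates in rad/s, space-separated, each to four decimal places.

0.1000 -0.2130 -0.3640 0.6800

o_n = [0.1112, -1.0289, 0.4844]
J₁: ẑ×o_n = [1.0289, 0.1112, -0.0000], ω = ẑ
J2: z=[-0.3746, -0.9272, 0.0000] o=[0.1205, -0.0487, 0.1500] → [-0.3100, 0.1253, 0.3586, -0.3746, -0.9272, 0.0000]
J3: z=[-0.6323, 0.2555, 0.7314] o=[0.5884, -0.2377, 0.6206] → [0.5438, -0.4351, 0.6222, -0.6323, 0.2555, 0.7314]
J4: z=[-0.6323, 0.2555, 0.7314] o=[0.3217, -0.8522, 0.6046] → [0.0985, -0.2300, 0.1655, -0.6323, 0.2555, 0.7314]
q̇ = J⁺·V = [0.1000, -0.2130, -0.3640, 0.6800]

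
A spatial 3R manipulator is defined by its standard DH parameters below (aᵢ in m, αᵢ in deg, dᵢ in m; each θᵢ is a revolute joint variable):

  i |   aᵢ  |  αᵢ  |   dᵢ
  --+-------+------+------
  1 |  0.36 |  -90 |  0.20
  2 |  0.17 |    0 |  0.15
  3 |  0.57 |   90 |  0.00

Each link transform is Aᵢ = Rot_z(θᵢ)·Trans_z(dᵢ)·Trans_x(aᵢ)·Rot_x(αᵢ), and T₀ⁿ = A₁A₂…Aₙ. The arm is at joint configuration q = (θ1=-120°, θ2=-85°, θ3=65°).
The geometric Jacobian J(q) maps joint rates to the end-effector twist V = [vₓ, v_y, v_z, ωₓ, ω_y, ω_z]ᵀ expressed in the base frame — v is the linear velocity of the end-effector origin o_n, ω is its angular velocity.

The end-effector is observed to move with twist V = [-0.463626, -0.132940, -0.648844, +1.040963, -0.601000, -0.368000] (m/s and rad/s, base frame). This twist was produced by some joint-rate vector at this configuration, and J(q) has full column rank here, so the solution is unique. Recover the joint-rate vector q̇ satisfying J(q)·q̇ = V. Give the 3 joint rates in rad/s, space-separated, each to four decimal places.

-0.3680 0.3390 0.8630

o_n = [-0.3253, -0.8635, 0.5643]
J₁: ẑ×o_n = [0.8635, -0.3253, 0.0000], ω = ẑ
J2: z=[0.8660, -0.5000, 0.0000] o=[-0.1800, -0.3118, 0.2000] → [-0.1822, -0.3155, -0.5504, 0.8660, -0.5000, 0.0000]
J3: z=[0.8660, -0.5000, 0.0000] o=[-0.0575, -0.3996, 0.3694] → [-0.0975, -0.1688, -0.5356, 0.8660, -0.5000, 0.0000]
q̇ = J⁺·V = [-0.3680, 0.3390, 0.8630]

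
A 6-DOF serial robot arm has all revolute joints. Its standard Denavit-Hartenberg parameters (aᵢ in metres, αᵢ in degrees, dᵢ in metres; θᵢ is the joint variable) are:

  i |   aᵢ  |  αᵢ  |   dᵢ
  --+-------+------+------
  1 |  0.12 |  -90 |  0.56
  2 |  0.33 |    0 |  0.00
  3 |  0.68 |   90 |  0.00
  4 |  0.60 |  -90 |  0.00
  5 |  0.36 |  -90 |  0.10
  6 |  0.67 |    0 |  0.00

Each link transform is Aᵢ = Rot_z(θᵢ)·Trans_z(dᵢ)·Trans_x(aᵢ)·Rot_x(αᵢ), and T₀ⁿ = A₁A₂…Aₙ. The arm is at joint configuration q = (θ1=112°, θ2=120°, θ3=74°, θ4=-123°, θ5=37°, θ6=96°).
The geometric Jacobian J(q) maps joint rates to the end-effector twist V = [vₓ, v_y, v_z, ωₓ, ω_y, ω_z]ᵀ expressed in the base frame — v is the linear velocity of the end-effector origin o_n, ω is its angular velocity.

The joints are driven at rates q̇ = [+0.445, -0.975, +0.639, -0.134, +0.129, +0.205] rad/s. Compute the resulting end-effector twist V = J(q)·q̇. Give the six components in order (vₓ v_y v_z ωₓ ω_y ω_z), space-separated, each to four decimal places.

-0.4477 0.2200 -0.1090 0.3175 0.0224 0.7763

o_n = [0.2716, 0.3661, 0.3836]
J₁: ẑ×o_n = [-0.3661, 0.2716, 0.0000], ω = ẑ
J2: z=[-0.9272, -0.3746, 0.0000] o=[-0.0450, 0.1113, 0.5600] → [0.0661, -0.1636, -0.1177, -0.9272, -0.3746, 0.0000]
J3: z=[-0.9272, -0.3746, 0.0000] o=[0.0169, -0.0417, 0.2742] → [-0.0410, 0.1014, -0.2827, -0.9272, -0.3746, 0.0000]
J4: z=[0.0906, -0.2243, -0.9703] o=[0.2640, -0.6535, 0.4387] → [1.0017, -0.0024, 0.0941, 0.0906, -0.2243, -0.9703]
J5: z=[0.8098, -0.5505, 0.2029] o=[0.6118, -0.1710, 0.3597] → [-0.1221, -0.0884, 0.2477, 0.8098, -0.5505, 0.2029]
J6: z=[-0.4212, -0.3048, 0.8542] o=[0.8398, 0.0538, 0.5523] → [-0.2154, -0.5564, -0.3048, -0.4212, -0.3048, 0.8542]
V = J·q̇ = [-0.4477, 0.2200, -0.1090, 0.3175, 0.0224, 0.7763]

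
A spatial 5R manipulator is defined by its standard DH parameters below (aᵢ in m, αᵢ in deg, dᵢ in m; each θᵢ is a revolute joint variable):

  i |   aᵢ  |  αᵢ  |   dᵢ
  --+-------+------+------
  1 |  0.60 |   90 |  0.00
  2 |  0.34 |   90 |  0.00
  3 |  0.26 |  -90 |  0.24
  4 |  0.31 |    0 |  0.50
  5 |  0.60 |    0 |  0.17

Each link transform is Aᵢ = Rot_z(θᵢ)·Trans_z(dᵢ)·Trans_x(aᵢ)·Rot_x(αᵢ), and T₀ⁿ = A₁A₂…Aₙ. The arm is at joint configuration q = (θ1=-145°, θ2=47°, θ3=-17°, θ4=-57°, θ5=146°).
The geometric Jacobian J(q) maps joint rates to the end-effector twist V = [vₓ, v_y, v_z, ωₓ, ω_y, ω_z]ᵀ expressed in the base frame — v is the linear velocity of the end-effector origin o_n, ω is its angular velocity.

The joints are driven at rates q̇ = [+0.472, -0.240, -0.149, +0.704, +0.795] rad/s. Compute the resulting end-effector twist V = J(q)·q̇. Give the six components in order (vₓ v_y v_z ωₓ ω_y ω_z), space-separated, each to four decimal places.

0.3234 -0.3093 -0.4923 -0.8401 0.8687 0.8941

o_n = [-1.2595, -0.2566, 0.7673]
J₁: ẑ×o_n = [0.2566, -1.2595, 0.0000], ω = ẑ
J2: z=[-0.5736, 0.8192, 0.0000] o=[-0.4915, -0.3441, 0.0000] → [0.6286, 0.4401, 0.5789, -0.5736, 0.8192, 0.0000]
J3: z=[-0.5991, -0.4195, -0.6820] o=[-0.6814, -0.4771, 0.2487] → [-0.0671, 0.7050, -0.3747, -0.5991, -0.4195, -0.6820]
J4: z=[-0.7119, 0.6690, 0.2138] o=[-0.9205, -0.7374, 0.2668] → [0.2320, 0.2838, -0.1155, -0.7119, 0.6690, 0.2138]
J5: z=[-0.7119, 0.6690, 0.2138] o=[-1.4941, -0.6155, 0.3145] → [0.2262, 0.3725, -0.4124, -0.7119, 0.6690, 0.2138]
V = J·q̇ = [0.3234, -0.3093, -0.4923, -0.8401, 0.8687, 0.8941]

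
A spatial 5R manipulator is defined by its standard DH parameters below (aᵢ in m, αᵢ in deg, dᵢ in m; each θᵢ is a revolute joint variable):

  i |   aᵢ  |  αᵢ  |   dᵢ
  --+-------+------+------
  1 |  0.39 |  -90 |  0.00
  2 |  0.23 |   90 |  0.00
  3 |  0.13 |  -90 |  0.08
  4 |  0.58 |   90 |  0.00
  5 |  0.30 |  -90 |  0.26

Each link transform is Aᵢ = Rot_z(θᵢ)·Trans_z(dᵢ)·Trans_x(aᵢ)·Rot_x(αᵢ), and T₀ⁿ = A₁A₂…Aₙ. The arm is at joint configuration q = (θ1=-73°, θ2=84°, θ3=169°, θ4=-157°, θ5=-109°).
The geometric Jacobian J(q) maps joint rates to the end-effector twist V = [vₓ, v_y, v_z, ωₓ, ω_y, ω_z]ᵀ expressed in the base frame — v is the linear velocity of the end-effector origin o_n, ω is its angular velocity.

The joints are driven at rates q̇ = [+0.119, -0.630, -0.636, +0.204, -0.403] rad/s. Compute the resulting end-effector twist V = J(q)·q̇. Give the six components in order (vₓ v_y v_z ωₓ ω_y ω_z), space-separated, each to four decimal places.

o_n = [0.3341, -0.4116, -0.6852]
J₁: ẑ×o_n = [0.4116, 0.3341, -0.0000], ω = ẑ
J2: z=[0.9563, 0.2924, 0.0000] o=[0.1140, -0.3730, 0.0000] → [-0.2003, 0.6553, -0.1013, 0.9563, 0.2924, 0.0000]
J3: z=[0.2908, -0.9511, 0.1045] o=[0.1211, -0.3959, -0.2287] → [0.4358, 0.1550, 0.1981, 0.2908, -0.9511, 0.1045]
J4: z=[-0.9446, -0.2679, 0.1898] o=[0.1641, -0.4520, -0.0935] → [0.1509, -0.5267, 0.0074, -0.9446, -0.2679, 0.1898]
J5: z=[-0.3272, 0.8153, -0.4777] o=[0.1486, -0.7497, -0.5910] → [0.0847, -0.1194, -0.2619, -0.3272, 0.8153, -0.4777]
V = J·q̇ = [-0.1053, -0.5310, 0.0449, -0.8482, 0.0375, 0.2837]

-0.1053 -0.5310 0.0449 -0.8482 0.0375 0.2837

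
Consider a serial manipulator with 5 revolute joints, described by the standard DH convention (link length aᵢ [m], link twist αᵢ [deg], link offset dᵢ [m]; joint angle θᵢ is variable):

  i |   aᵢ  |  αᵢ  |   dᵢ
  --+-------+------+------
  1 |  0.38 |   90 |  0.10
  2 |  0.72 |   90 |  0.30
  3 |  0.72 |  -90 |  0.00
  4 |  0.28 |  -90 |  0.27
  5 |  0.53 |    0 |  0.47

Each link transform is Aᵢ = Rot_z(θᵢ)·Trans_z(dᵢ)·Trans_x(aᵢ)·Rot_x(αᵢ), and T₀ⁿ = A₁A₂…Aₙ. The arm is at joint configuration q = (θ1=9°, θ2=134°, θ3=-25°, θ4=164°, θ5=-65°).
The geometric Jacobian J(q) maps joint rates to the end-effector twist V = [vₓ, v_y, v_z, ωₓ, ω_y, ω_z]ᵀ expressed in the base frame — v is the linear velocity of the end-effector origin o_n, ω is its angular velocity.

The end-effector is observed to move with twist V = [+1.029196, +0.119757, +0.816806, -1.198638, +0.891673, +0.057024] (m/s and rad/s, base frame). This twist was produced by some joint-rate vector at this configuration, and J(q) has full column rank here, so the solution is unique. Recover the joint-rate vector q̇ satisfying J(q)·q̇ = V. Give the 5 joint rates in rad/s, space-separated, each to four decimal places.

0.9140 -0.6720 -0.4180 -0.3130 -0.9660

o_n = [-0.0336, -0.9522, 1.1325]
J₁: ẑ×o_n = [0.9522, -0.0336, 0.0000], ω = ẑ
J2: z=[0.1564, -0.9877, 0.0000] o=[0.3753, 0.0594, 0.1000] → [-1.0198, -0.1615, -0.5621, 0.1564, -0.9877, 0.0000]
J3: z=[0.7105, 0.1125, 0.6947] o=[-0.0717, -0.3151, 0.6179] → [0.5005, -0.3390, -0.4570, 0.7105, 0.1125, 0.6947]
J4: z=[-0.1482, -0.9411, 0.3040] o=[-0.5671, -0.0855, 1.0873] → [0.2210, 0.1689, 0.6305, -0.1482, -0.9411, 0.3040]
J5: z=[0.8726, 0.0203, 0.4880] o=[-0.4767, -0.4341, 0.9403] → [0.2568, 0.0486, -0.4611, 0.8726, 0.0203, 0.4880]
q̇ = J⁺·V = [0.9140, -0.6720, -0.4180, -0.3130, -0.9660]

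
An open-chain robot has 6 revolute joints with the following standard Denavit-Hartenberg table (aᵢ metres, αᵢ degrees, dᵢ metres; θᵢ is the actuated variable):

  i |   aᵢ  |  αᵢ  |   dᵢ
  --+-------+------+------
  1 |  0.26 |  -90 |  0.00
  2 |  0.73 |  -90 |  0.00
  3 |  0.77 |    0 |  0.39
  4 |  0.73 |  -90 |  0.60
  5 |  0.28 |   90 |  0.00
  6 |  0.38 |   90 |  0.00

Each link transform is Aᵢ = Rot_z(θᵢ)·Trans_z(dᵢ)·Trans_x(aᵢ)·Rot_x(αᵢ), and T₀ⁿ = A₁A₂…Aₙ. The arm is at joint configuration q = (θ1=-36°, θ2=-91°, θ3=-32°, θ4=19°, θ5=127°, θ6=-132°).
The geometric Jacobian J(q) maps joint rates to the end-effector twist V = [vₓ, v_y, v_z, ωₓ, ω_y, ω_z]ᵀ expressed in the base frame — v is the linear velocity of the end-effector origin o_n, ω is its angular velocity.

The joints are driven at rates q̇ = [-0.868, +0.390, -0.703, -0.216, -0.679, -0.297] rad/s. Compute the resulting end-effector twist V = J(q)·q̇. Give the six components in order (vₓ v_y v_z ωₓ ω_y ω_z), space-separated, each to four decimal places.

o_n = [1.4621, -0.0191, 2.0323]
J₁: ẑ×o_n = [0.0191, 1.4621, -0.0000], ω = ẑ
J2: z=[0.5878, 0.8090, 0.0000] o=[0.2103, -0.1528, 0.0000] → [1.6442, -1.1945, -0.9341, 0.5878, 0.8090, 0.0000]
J3: z=[0.8089, -0.5877, 0.0175] o=[0.2000, -0.1453, 0.7299] → [-0.7676, -1.0315, 0.8438, 0.8089, -0.5877, 0.0175]
J4: z=[0.8089, -0.5877, 0.0175] o=[0.7461, -0.0377, 1.3896] → [-0.3780, -0.5074, 0.4358, 0.8089, -0.5877, 0.0175]
J5: z=[-0.5759, -0.7860, 0.2249] o=[1.3179, -0.2502, 2.1112] → [0.0101, -0.0130, -0.0197, -0.5759, -0.7860, 0.2249]
J6: z=[-0.3922, 0.5070, 0.7675] o=[1.1171, -0.1511, 1.9432] → [-0.0561, 0.2998, -0.2267, -0.3922, 0.5070, 0.7675]
V = J·q̇ = [1.2557, -0.9804, -0.9709, -0.0066, 1.2387, -1.2647]

1.2557 -0.9804 -0.9709 -0.0066 1.2387 -1.2647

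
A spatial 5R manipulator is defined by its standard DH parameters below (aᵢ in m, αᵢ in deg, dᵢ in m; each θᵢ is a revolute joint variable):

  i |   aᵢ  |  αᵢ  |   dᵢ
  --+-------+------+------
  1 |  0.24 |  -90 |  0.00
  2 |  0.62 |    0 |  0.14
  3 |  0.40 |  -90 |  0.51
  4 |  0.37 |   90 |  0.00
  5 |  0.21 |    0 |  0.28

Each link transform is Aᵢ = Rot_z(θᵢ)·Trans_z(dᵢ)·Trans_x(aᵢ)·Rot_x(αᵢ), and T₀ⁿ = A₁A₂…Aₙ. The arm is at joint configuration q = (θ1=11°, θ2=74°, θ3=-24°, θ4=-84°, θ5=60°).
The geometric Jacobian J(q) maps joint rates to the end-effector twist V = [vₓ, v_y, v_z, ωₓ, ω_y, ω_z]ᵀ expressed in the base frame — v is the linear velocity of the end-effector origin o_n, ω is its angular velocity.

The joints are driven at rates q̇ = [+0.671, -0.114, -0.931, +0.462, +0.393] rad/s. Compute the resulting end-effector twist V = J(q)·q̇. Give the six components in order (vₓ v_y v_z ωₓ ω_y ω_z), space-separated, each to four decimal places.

-0.3824 0.2218 -0.2095 -0.4025 -1.1009 0.6734

o_n = [0.1549, 1.2033, -0.8440]
J₁: ẑ×o_n = [-1.2033, 0.1549, 0.0000], ω = ẑ
J2: z=[-0.1908, 0.9816, 0.0000] o=[0.2356, 0.0458, 0.0000] → [-0.8285, -0.1610, -0.1416, -0.1908, 0.9816, 0.0000]
J3: z=[-0.1908, 0.9816, 0.0000] o=[0.3766, 0.2158, -0.5960] → [-0.2435, -0.0473, 0.0293, -0.1908, 0.9816, 0.0000]
J4: z=[-0.7520, -0.1462, -0.6428] o=[0.5317, 0.7655, -0.9024] → [0.2729, 0.2861, -0.3843, -0.7520, -0.1462, -0.6428]
J5: z=[-0.6475, -0.0194, 0.7618] o=[0.4859, 1.1315, -0.9320] → [-0.0564, -0.1952, -0.0529, -0.6475, -0.0194, 0.7618]
V = J·q̇ = [-0.3824, 0.2218, -0.2095, -0.4025, -1.1009, 0.6734]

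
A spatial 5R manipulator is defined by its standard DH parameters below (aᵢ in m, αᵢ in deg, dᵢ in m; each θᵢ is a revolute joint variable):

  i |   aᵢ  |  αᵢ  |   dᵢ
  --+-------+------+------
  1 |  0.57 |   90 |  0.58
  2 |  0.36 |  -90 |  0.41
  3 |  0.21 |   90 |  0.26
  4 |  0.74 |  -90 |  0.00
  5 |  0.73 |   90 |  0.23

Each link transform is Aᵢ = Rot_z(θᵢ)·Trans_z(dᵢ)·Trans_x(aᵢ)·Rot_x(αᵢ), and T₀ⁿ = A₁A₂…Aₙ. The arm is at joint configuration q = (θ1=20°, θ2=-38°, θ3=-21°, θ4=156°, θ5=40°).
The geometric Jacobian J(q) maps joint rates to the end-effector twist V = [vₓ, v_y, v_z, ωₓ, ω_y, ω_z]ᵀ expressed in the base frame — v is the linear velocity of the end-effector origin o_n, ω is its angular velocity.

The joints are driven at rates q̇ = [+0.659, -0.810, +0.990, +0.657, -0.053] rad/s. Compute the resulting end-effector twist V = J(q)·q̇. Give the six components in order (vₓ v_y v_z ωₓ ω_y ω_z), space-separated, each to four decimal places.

o_n = [0.3805, 0.5766, 1.3258]
J₁: ẑ×o_n = [-0.5766, 0.3805, 0.0000], ω = ẑ
J2: z=[0.3420, -0.9397, 0.0000] o=[0.5356, 0.1950, 0.5800] → [-0.7008, -0.2551, -0.0152, 0.3420, -0.9397, 0.0000]
J3: z=[0.5785, 0.2106, 0.7880] o=[0.9424, -0.0933, 0.3584] → [-0.3242, -1.0025, 0.5059, 0.5785, 0.2106, 0.7880]
J4: z=[0.0539, -0.9739, 0.2206] o=[1.2638, -0.0564, 0.4425] → [-0.9998, -0.2425, -0.8260, 0.0539, -0.9739, 0.2206]
J5: z=[-0.8595, -0.1577, -0.4861] o=[0.8877, 0.0645, 1.0683] → [0.2083, 0.4679, -0.5202, -0.8595, -0.1577, -0.4861]
V = J·q̇ = [-0.8012, -0.7193, -0.0020, 0.3767, 0.3381, 1.6099]

-0.8012 -0.7193 -0.0020 0.3767 0.3381 1.6099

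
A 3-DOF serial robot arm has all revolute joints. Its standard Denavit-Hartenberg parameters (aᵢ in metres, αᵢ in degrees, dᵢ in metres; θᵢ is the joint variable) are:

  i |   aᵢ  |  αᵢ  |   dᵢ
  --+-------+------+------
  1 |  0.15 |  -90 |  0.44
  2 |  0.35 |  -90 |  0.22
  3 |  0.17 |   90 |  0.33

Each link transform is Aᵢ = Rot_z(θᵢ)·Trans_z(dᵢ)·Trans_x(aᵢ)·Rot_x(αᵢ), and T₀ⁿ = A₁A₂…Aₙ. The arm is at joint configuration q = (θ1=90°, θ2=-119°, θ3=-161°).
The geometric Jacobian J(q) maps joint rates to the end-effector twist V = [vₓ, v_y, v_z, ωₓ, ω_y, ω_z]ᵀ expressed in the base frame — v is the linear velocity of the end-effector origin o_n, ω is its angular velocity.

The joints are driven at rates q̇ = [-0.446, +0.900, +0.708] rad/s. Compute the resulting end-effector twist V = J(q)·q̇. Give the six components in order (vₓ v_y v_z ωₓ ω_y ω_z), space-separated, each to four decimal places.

o_n = [-0.2753, 0.3469, 0.7655]
J₁: ẑ×o_n = [-0.3469, -0.2753, 0.0000], ω = ẑ
J2: z=[-1.0000, 0.0000, 0.0000] o=[0.0000, 0.1500, 0.4400] → [0.0000, 0.3255, -0.1969, -1.0000, 0.0000, 0.0000]
J3: z=[0.0000, 0.8746, 0.4848] o=[-0.2200, -0.0197, 0.7461] → [-0.1607, -0.0268, 0.0484, 0.0000, 0.8746, 0.4848]
V = J·q̇ = [0.0409, 0.3968, -0.1429, -0.9000, 0.6192, -0.1028]

0.0409 0.3968 -0.1429 -0.9000 0.6192 -0.1028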